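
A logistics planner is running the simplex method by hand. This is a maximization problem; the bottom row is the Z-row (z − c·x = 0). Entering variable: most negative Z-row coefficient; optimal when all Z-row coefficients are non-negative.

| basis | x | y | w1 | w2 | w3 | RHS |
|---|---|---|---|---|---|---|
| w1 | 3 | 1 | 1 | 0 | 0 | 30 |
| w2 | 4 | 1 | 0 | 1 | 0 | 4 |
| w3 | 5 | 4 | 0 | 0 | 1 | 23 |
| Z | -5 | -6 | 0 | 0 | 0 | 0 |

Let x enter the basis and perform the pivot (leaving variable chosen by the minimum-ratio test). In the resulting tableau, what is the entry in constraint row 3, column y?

11/4

Ratio test on column x — row 1: 30/3 = 10; row 2: 4/4 = 1; row 3: 23/5 = 23/5. Minimum is 1 at row 2 (w2 leaves); pivot element 4.
Divide row 2 by 4; eliminate column x from the other rows.
Row 3 update in column y: 4 − 5·(1/4) = 11/4.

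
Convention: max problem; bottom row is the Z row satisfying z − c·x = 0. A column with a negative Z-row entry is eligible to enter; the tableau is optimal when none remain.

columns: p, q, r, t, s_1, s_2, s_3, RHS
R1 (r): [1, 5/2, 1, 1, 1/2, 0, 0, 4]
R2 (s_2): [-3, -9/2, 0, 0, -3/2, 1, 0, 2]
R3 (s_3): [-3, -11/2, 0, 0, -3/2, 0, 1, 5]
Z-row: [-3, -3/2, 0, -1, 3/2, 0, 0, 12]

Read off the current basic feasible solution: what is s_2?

2

s_2 is basic (row 2); its value is the RHS of that row, 2.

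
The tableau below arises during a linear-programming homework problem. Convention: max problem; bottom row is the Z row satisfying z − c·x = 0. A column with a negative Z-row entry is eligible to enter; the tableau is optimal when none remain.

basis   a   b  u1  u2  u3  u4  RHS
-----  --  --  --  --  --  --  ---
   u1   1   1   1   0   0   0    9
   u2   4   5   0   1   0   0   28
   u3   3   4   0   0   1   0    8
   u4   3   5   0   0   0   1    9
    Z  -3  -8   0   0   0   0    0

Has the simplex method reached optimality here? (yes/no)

no

The Z-row has a negative entry -8 in column b, so it is not optimal.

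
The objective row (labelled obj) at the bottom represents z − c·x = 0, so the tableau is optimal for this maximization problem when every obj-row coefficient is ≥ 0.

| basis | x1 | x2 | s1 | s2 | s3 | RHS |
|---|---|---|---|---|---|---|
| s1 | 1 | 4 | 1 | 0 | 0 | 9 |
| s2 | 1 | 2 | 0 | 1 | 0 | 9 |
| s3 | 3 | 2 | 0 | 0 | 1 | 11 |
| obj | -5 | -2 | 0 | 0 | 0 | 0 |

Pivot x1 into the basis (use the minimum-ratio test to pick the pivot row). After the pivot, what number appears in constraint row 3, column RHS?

11/3

Ratio test on column x1 — row 1: 9/1 = 9; row 2: 9/1 = 9; row 3: 11/3 = 11/3. Minimum is 11/3 at row 3 (s3 leaves); pivot element 3.
Divide row 3 by 3; eliminate column x1 from the other rows.
In the new row 3, the RHS entry is the old entry divided by the pivot: 11/3 = 11/3.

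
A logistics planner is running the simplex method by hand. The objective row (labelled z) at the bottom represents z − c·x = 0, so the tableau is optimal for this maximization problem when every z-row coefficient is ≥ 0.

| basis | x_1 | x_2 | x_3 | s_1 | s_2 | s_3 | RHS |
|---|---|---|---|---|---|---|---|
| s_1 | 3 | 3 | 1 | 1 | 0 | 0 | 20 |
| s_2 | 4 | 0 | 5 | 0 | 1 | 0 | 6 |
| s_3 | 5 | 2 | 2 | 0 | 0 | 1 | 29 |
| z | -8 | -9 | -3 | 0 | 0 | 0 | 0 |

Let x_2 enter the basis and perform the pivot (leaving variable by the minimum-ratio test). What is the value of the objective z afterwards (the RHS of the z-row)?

Ratio test on column x_2 — row 1: 20/3 = 20/3; row 2: entry 0 ≤ 0; row 3: 29/2 = 29/2. Minimum is 20/3 at row 1 (s_1 leaves); pivot element 3.
Pivot on row 1; the z-row RHS becomes 0 − (-9)·(20/3) = 60.

60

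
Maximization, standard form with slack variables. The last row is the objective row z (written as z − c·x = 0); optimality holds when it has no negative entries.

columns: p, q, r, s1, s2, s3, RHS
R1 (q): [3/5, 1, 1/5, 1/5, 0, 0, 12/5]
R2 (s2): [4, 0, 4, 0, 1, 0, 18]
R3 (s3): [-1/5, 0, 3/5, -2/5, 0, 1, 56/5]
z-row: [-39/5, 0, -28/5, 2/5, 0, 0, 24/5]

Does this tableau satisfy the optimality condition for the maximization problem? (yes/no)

no

The z-row has a negative entry -39/5 in column p, so it is not optimal.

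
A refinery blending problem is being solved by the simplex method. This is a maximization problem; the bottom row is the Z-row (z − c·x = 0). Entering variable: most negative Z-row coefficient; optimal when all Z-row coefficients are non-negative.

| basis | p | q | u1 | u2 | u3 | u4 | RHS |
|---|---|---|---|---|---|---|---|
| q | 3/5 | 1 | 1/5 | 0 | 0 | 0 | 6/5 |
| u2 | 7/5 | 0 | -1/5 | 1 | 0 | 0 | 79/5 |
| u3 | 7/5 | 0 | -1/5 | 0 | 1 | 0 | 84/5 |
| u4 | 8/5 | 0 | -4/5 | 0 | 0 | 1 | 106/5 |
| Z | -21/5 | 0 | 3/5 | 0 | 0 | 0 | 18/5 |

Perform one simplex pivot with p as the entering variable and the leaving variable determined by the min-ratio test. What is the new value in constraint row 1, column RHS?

Ratio test on column p — row 1: (6/5)/(3/5) = 2; row 2: (79/5)/(7/5) = 79/7; row 3: (84/5)/(7/5) = 12; row 4: (106/5)/(8/5) = 53/4. Minimum is 2 at row 1 (q leaves); pivot element 3/5.
Divide row 1 by 3/5; eliminate column p from the other rows.
In the new row 1, the RHS entry is the old entry divided by the pivot: (6/5)/(3/5) = 2.

2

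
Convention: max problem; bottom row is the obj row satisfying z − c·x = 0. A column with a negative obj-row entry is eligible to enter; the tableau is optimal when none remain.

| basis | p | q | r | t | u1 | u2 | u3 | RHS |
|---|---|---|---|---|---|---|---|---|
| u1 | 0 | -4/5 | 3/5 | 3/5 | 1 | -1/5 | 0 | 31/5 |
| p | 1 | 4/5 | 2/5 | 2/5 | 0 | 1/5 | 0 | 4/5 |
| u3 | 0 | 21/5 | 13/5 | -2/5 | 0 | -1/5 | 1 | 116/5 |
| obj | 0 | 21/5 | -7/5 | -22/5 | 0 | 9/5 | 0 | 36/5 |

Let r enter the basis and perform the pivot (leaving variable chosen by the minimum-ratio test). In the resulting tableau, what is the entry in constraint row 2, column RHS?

Ratio test on column r — row 1: (31/5)/(3/5) = 31/3; row 2: (4/5)/(2/5) = 2; row 3: (116/5)/(13/5) = 116/13. Minimum is 2 at row 2 (p leaves); pivot element 2/5.
Divide row 2 by 2/5; eliminate column r from the other rows.
In the new row 2, the RHS entry is the old entry divided by the pivot: (4/5)/(2/5) = 2.

2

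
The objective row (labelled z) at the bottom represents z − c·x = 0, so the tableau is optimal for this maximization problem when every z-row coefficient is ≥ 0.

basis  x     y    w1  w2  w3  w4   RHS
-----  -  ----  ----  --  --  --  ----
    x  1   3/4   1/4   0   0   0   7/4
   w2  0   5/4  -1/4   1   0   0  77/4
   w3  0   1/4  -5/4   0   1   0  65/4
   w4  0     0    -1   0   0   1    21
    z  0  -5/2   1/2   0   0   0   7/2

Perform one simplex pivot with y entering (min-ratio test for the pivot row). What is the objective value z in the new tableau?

28/3

Ratio test on column y — row 1: (7/4)/(3/4) = 7/3; row 2: (77/4)/(5/4) = 77/5; row 3: (65/4)/(1/4) = 65; row 4: entry 0 ≤ 0. Minimum is 7/3 at row 1 (x leaves); pivot element 3/4.
Pivot on row 1; the z-row RHS becomes 7/2 − (-5/2)·(7/3) = 28/3.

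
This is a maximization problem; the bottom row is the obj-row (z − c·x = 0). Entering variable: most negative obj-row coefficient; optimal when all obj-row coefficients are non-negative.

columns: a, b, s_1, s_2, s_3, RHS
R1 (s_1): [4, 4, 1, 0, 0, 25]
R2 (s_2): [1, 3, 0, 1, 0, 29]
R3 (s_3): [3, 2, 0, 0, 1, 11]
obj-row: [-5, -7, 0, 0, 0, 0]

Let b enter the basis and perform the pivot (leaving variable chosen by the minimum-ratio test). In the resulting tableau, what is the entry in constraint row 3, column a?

3/2

Ratio test on column b — row 1: 25/4 = 25/4; row 2: 29/3 = 29/3; row 3: 11/2 = 11/2. Minimum is 11/2 at row 3 (s_3 leaves); pivot element 2.
Divide row 3 by 2; eliminate column b from the other rows.
In the new row 3, the a entry is the old entry divided by the pivot: 3/2 = 3/2.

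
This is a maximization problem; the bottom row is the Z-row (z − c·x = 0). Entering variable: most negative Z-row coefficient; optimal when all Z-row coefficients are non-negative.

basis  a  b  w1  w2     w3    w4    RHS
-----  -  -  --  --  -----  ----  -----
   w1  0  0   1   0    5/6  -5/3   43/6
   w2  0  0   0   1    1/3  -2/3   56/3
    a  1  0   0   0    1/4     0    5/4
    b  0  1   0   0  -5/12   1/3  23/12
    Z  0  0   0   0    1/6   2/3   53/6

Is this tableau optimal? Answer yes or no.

Every Z-row coefficient is ≥ 0, so the tableau is optimal.

yes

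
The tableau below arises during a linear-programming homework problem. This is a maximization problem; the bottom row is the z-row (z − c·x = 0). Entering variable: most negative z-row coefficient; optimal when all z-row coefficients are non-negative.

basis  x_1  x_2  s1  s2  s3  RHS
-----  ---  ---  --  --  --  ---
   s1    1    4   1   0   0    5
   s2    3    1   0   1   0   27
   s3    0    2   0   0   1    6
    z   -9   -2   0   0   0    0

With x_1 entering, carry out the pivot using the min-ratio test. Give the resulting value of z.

Ratio test on column x_1 — row 1: 5/1 = 5; row 2: 27/3 = 9; row 3: entry 0 ≤ 0. Minimum is 5 at row 1 (s1 leaves); pivot element 1.
Pivot on row 1; the z-row RHS becomes 0 − (-9)·5 = 45.

45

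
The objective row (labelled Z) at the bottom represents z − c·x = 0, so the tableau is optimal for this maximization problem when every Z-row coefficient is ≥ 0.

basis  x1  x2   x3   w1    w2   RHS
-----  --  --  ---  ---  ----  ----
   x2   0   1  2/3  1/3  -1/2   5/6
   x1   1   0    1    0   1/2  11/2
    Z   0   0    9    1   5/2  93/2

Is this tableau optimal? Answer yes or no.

yes

Every Z-row coefficient is ≥ 0, so the tableau is optimal.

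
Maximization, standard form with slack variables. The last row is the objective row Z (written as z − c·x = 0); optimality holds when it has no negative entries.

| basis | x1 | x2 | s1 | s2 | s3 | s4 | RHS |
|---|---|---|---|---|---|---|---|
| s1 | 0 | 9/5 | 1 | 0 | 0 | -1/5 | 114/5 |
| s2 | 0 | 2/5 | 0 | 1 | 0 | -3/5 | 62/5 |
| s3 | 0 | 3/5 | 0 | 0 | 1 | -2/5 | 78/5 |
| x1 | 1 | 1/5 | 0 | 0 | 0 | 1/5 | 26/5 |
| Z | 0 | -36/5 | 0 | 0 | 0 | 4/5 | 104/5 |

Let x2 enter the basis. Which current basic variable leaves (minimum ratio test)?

s1

Column x2 entries and ratios — s1: (114/5)/(9/5) = 38/3; s2: (62/5)/(2/5) = 31; s3: (78/5)/(3/5) = 26; x1: (26/5)/(1/5) = 26.
Smallest ratio is 38/3 in the row of s1, so s1 leaves.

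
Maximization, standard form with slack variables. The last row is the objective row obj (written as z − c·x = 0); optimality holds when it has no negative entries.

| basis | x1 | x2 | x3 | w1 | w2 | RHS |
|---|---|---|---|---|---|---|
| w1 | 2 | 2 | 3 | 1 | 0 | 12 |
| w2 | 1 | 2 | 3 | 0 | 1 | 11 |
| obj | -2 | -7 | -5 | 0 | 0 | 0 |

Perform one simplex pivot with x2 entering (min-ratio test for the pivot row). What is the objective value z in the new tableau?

Ratio test on column x2 — row 1: 12/2 = 6; row 2: 11/2 = 11/2. Minimum is 11/2 at row 2 (w2 leaves); pivot element 2.
Pivot on row 2; the obj-row RHS becomes 0 − (-7)·(11/2) = 77/2.

77/2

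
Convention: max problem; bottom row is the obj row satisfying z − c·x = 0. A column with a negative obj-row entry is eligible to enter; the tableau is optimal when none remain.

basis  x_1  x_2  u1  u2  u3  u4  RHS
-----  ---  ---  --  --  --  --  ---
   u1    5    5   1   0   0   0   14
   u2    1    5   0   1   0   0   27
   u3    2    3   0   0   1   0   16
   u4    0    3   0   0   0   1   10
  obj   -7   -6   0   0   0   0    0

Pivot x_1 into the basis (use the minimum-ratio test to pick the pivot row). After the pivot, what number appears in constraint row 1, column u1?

Ratio test on column x_1 — row 1: 14/5 = 14/5; row 2: 27/1 = 27; row 3: 16/2 = 8; row 4: entry 0 ≤ 0. Minimum is 14/5 at row 1 (u1 leaves); pivot element 5.
Divide row 1 by 5; eliminate column x_1 from the other rows.
In the new row 1, the u1 entry is the old entry divided by the pivot: 1/5 = 1/5.

1/5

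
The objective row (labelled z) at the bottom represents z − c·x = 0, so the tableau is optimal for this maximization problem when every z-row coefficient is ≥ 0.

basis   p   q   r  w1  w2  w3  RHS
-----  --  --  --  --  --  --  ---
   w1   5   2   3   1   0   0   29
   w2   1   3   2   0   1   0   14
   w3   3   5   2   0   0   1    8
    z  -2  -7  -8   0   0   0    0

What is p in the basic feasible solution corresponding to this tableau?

p is not in the basis, so in the current basic feasible solution p = 0.

0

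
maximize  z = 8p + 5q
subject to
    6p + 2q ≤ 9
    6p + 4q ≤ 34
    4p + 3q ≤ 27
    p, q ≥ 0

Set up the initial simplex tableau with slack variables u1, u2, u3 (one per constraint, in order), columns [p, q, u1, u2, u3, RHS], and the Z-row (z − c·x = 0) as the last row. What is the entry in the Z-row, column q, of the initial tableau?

The Z-row carries the negated objective coefficients: the q entry is -5.

-5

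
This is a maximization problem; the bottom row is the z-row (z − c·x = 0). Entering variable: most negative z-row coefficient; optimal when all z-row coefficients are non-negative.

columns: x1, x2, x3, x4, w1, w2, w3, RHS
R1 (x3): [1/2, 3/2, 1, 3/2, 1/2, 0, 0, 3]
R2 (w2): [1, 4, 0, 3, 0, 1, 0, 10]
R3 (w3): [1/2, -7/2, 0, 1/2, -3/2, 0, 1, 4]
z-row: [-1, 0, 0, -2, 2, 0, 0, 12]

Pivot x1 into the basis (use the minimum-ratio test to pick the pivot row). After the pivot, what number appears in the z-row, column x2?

Ratio test on column x1 — row 1: 3/(1/2) = 6; row 2: 10/1 = 10; row 3: 4/(1/2) = 8. Minimum is 6 at row 1 (x3 leaves); pivot element 1/2.
Divide row 1 by 1/2; eliminate column x1 from the other rows.
z-row update in column x2: 0 − (-1)·3 = 3.

3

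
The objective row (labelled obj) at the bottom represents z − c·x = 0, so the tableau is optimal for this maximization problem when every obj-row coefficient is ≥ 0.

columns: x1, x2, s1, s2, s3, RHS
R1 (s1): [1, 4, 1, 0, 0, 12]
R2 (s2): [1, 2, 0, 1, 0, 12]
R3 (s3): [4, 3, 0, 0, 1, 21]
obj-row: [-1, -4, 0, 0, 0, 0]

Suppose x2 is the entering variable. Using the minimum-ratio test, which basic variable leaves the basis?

Column x2 entries and ratios — s1: 12/4 = 3; s2: 12/2 = 6; s3: 21/3 = 7.
Smallest ratio is 3 in the row of s1, so s1 leaves.

s1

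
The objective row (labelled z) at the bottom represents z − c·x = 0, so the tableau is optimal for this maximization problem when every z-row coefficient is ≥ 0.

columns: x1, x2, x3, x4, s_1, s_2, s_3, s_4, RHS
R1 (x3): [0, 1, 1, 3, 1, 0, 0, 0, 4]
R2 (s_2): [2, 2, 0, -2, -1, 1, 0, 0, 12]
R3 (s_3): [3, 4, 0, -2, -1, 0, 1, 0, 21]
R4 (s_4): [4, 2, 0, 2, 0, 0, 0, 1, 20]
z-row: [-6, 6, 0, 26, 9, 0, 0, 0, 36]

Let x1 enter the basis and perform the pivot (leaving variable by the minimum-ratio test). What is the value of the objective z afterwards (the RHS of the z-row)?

66

Ratio test on column x1 — row 1: entry 0 ≤ 0; row 2: 12/2 = 6; row 3: 21/3 = 7; row 4: 20/4 = 5. Minimum is 5 at row 4 (s_4 leaves); pivot element 4.
Pivot on row 4; the z-row RHS becomes 36 − (-6)·5 = 66.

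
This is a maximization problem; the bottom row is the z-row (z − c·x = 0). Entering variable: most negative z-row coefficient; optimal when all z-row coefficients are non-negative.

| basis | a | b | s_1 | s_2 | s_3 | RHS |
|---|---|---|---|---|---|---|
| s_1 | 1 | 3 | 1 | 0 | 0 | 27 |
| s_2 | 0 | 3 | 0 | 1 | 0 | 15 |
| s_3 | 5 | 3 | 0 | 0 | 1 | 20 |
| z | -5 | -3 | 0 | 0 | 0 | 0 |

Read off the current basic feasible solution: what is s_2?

s_2 is basic (row 2); its value is the RHS of that row, 15.

15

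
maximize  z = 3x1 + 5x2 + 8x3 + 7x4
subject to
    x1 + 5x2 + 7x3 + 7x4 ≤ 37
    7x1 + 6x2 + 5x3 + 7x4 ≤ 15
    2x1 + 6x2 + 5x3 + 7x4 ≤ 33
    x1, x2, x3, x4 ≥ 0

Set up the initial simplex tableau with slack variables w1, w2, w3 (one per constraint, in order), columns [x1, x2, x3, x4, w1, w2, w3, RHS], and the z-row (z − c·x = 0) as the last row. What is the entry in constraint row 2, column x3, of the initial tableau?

Constraint 2 has coefficient 5 on x3.

5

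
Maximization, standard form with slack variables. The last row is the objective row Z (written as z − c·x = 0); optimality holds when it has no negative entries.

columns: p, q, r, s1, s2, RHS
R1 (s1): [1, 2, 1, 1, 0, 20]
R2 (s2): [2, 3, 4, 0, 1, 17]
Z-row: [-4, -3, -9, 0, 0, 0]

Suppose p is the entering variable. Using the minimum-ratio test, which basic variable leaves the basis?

Column p entries and ratios — s1: 20/1 = 20; s2: 17/2 = 17/2.
Smallest ratio is 17/2 in the row of s2, so s2 leaves.

s2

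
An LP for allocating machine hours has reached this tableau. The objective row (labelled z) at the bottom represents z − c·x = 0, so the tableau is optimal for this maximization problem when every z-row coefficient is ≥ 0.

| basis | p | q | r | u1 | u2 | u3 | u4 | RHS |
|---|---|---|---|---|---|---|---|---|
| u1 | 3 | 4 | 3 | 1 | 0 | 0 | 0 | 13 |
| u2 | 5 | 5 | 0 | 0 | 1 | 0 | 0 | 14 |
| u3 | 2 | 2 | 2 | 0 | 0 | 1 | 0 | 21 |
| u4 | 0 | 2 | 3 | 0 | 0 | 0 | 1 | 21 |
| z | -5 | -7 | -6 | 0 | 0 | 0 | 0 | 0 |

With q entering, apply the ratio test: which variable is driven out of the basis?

u2

Column q entries and ratios — u1: 13/4 = 13/4; u2: 14/5 = 14/5; u3: 21/2 = 21/2; u4: 21/2 = 21/2.
Smallest ratio is 14/5 in the row of u2, so u2 leaves.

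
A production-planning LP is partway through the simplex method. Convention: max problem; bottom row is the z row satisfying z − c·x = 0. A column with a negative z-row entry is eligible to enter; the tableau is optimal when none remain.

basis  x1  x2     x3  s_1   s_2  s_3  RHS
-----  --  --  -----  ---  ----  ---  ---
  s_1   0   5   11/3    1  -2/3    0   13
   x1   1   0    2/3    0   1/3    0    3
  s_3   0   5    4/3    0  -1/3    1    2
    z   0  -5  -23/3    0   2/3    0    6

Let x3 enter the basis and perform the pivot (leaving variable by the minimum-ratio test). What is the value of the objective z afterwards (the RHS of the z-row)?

35/2

Ratio test on column x3 — row 1: 13/(11/3) = 39/11; row 2: 3/(2/3) = 9/2; row 3: 2/(4/3) = 3/2. Minimum is 3/2 at row 3 (s_3 leaves); pivot element 4/3.
Pivot on row 3; the z-row RHS becomes 6 − (-23/3)·(3/2) = 35/2.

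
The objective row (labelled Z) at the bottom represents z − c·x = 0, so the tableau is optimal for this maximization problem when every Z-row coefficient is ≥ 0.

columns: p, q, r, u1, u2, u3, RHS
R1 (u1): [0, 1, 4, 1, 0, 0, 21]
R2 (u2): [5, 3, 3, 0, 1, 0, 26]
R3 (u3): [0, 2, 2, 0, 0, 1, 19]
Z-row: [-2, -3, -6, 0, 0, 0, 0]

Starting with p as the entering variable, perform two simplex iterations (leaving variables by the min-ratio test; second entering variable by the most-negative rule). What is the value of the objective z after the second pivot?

Ratio test on column p — row 1: entry 0 ≤ 0; row 2: 26/5 = 26/5; row 3: entry 0 ≤ 0. Minimum is 26/5 at row 2 (u2 leaves); pivot element 5.
Pivot on row 2; the Z-row RHS becomes 0 − (-2)·(26/5) = 52/5.
Next entering variable (most negative Z-row entry -24/5): r.
Ratio test on column r — row 1: 21/4 = 21/4; row 2: (26/5)/(3/5) = 26/3; row 3: 19/2 = 19/2. Minimum is 21/4 at row 1 (u1 leaves); pivot element 4.
After the second pivot the Z-row RHS is 52/5 − (-24/5)·(21/4) = 178/5.

178/5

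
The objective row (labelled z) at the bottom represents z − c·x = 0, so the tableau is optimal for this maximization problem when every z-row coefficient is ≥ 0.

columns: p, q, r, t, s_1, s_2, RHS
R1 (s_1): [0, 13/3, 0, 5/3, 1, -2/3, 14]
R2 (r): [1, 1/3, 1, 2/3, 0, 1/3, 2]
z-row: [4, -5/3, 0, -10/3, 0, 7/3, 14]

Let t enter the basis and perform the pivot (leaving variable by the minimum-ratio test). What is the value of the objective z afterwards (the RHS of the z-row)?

Ratio test on column t — row 1: 14/(5/3) = 42/5; row 2: 2/(2/3) = 3. Minimum is 3 at row 2 (r leaves); pivot element 2/3.
Pivot on row 2; the z-row RHS becomes 14 − (-10/3)·3 = 24.

24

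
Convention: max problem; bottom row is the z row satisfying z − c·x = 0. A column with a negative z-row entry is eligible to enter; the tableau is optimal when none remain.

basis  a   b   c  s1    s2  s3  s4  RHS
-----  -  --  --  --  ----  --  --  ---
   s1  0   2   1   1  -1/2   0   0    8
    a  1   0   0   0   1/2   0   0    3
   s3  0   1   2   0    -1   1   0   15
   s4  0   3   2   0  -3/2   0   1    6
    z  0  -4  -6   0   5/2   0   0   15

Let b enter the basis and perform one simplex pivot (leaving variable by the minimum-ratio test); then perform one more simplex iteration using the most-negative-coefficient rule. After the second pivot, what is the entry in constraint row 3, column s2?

Ratio test on column b — row 1: 8/2 = 4; row 2: entry 0 ≤ 0; row 3: 15/1 = 15; row 4: 6/3 = 2. Minimum is 2 at row 4 (s4 leaves); pivot element 3.
Divide row 4 by 3; eliminate column b from the other rows.
Second iteration: most negative z-row entry is -10/3 in column c, so c enters.
Ratio test on column c — row 1: entry -1/3 ≤ 0; row 2: entry 0 ≤ 0; row 3: 13/(4/3) = 39/4; row 4: 2/(2/3) = 3. Minimum is 3 at row 4 (b leaves); pivot element 2/3.
Divide row 4 by 2/3; eliminate column c from the other rows.
After both pivots, the entry at constraint row 3, column s2 is 1/2.

1/2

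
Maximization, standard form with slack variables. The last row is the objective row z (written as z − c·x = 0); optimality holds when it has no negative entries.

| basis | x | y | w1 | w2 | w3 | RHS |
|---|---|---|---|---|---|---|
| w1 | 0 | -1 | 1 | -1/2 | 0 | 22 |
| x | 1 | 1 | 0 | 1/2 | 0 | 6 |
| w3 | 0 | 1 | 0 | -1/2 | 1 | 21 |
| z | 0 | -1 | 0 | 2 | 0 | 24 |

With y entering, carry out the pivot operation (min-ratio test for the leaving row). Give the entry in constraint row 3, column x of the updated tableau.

-1

Ratio test on column y — row 1: entry -1 ≤ 0; row 2: 6/1 = 6; row 3: 21/1 = 21. Minimum is 6 at row 2 (x leaves); pivot element 1.
Divide row 2 by 1; eliminate column y from the other rows.
Row 3 update in column x: 0 − 1·1 = -1.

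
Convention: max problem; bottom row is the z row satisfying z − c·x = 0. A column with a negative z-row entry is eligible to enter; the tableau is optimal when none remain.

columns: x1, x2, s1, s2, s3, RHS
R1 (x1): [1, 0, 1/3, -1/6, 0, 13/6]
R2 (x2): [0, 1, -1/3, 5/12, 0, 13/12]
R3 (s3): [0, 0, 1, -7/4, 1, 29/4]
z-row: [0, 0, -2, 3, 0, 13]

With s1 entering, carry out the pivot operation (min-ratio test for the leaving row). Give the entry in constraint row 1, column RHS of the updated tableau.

Ratio test on column s1 — row 1: (13/6)/(1/3) = 13/2; row 2: entry -1/3 ≤ 0; row 3: (29/4)/1 = 29/4. Minimum is 13/2 at row 1 (x1 leaves); pivot element 1/3.
Divide row 1 by 1/3; eliminate column s1 from the other rows.
In the new row 1, the RHS entry is the old entry divided by the pivot: (13/6)/(1/3) = 13/2.

13/2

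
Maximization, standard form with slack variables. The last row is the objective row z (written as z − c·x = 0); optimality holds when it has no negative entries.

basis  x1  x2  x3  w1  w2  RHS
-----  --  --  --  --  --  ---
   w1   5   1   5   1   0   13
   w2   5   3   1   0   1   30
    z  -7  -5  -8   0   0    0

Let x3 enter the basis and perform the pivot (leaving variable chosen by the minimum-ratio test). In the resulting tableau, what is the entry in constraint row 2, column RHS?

137/5

Ratio test on column x3 — row 1: 13/5 = 13/5; row 2: 30/1 = 30. Minimum is 13/5 at row 1 (w1 leaves); pivot element 5.
Divide row 1 by 5; eliminate column x3 from the other rows.
Row 2 update in column RHS: 30 − 1·(13/5) = 137/5.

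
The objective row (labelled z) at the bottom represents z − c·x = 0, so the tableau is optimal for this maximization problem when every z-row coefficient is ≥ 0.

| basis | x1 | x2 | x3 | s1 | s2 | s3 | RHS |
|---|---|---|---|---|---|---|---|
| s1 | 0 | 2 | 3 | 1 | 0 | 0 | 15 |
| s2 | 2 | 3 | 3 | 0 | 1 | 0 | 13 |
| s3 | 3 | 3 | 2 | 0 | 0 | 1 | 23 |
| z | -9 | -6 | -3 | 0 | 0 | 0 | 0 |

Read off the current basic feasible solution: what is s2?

s2 is basic (row 2); its value is the RHS of that row, 13.

13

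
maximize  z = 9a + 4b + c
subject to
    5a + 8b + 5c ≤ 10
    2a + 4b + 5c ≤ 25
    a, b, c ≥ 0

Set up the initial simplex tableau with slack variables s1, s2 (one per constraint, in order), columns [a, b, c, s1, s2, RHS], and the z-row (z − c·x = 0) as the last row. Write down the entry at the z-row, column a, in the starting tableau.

The z-row carries the negated objective coefficients: the a entry is -9.

-9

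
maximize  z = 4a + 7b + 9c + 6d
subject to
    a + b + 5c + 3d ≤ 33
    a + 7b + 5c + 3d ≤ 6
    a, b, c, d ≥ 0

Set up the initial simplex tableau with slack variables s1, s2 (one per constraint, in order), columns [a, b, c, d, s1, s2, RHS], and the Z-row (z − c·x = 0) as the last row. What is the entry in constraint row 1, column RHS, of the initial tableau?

33

The RHS of constraint 1 is b_1 = 33.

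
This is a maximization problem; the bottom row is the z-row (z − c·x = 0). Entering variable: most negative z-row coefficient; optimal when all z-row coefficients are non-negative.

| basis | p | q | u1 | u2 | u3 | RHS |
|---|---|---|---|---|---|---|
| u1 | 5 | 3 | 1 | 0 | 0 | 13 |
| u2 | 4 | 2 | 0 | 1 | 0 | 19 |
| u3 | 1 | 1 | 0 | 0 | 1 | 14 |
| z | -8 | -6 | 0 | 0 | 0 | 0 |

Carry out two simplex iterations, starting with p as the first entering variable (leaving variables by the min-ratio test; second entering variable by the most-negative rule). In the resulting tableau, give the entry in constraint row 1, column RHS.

13/3

Ratio test on column p — row 1: 13/5 = 13/5; row 2: 19/4 = 19/4; row 3: 14/1 = 14. Minimum is 13/5 at row 1 (u1 leaves); pivot element 5.
Divide row 1 by 5; eliminate column p from the other rows.
Second iteration: most negative z-row entry is -6/5 in column q, so q enters.
Ratio test on column q — row 1: (13/5)/(3/5) = 13/3; row 2: entry -2/5 ≤ 0; row 3: (57/5)/(2/5) = 57/2. Minimum is 13/3 at row 1 (p leaves); pivot element 3/5.
Divide row 1 by 3/5; eliminate column q from the other rows.
After both pivots, the entry at constraint row 1, column RHS is 13/3.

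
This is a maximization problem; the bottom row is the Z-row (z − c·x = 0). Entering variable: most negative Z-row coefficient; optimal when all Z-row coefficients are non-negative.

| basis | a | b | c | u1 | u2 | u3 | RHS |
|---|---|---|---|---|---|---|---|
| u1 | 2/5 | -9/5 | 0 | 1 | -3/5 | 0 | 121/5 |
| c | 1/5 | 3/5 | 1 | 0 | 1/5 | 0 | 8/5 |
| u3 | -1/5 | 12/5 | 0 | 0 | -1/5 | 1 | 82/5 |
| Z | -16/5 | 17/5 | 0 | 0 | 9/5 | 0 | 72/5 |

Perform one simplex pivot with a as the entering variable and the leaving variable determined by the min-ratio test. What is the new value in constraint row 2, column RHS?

8

Ratio test on column a — row 1: (121/5)/(2/5) = 121/2; row 2: (8/5)/(1/5) = 8; row 3: entry -1/5 ≤ 0. Minimum is 8 at row 2 (c leaves); pivot element 1/5.
Divide row 2 by 1/5; eliminate column a from the other rows.
In the new row 2, the RHS entry is the old entry divided by the pivot: (8/5)/(1/5) = 8.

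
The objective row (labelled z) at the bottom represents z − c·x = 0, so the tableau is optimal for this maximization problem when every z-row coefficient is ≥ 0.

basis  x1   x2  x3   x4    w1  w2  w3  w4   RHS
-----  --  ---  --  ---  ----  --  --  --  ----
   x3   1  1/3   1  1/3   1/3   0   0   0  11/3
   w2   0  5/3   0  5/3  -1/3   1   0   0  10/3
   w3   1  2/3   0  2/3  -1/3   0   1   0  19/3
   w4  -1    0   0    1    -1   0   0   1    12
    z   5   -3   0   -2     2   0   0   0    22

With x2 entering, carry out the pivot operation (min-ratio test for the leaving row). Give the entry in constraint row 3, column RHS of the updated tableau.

Ratio test on column x2 — row 1: (11/3)/(1/3) = 11; row 2: (10/3)/(5/3) = 2; row 3: (19/3)/(2/3) = 19/2; row 4: entry 0 ≤ 0. Minimum is 2 at row 2 (w2 leaves); pivot element 5/3.
Divide row 2 by 5/3; eliminate column x2 from the other rows.
Row 3 update in column RHS: 19/3 − (2/3)·2 = 5.

5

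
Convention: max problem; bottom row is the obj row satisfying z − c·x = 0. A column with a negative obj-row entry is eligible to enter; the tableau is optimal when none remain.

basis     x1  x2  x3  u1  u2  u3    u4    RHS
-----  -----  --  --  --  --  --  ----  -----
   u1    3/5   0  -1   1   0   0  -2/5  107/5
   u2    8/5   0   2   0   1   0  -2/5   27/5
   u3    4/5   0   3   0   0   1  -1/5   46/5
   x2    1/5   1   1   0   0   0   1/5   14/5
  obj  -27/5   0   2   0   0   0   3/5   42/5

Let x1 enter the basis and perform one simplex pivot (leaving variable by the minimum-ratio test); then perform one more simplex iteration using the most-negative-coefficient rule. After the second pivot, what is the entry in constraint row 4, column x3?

3

Ratio test on column x1 — row 1: (107/5)/(3/5) = 107/3; row 2: (27/5)/(8/5) = 27/8; row 3: (46/5)/(4/5) = 23/2; row 4: (14/5)/(1/5) = 14. Minimum is 27/8 at row 2 (u2 leaves); pivot element 8/5.
Divide row 2 by 8/5; eliminate column x1 from the other rows.
Second iteration: most negative obj-row entry is -3/4 in column u4, so u4 enters.
Ratio test on column u4 — row 1: entry -1/4 ≤ 0; row 2: entry -1/4 ≤ 0; row 3: entry 0 ≤ 0; row 4: (17/8)/(1/4) = 17/2. Minimum is 17/2 at row 4 (x2 leaves); pivot element 1/4.
Divide row 4 by 1/4; eliminate column u4 from the other rows.
After both pivots, the entry at constraint row 4, column x3 is 3.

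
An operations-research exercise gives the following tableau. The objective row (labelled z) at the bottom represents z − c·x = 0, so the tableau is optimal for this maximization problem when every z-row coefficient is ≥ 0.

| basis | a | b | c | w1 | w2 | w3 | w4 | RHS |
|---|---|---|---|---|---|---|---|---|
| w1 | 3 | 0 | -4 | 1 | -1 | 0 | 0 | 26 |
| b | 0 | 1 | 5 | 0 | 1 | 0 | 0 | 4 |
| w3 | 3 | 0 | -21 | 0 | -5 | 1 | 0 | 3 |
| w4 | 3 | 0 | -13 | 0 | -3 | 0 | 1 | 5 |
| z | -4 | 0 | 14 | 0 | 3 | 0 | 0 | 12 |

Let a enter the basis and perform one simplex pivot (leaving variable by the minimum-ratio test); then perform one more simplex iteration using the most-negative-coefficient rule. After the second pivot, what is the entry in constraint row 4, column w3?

Ratio test on column a — row 1: 26/3 = 26/3; row 2: entry 0 ≤ 0; row 3: 3/3 = 1; row 4: 5/3 = 5/3. Minimum is 1 at row 3 (w3 leaves); pivot element 3.
Divide row 3 by 3; eliminate column a from the other rows.
Second iteration: most negative z-row entry is -14 in column c, so c enters.
Ratio test on column c — row 1: 23/17 = 23/17; row 2: 4/5 = 4/5; row 3: entry -7 ≤ 0; row 4: 2/8 = 1/4. Minimum is 1/4 at row 4 (w4 leaves); pivot element 8.
Divide row 4 by 8; eliminate column c from the other rows.
After both pivots, the entry at constraint row 4, column w3 is -1/8.

-1/8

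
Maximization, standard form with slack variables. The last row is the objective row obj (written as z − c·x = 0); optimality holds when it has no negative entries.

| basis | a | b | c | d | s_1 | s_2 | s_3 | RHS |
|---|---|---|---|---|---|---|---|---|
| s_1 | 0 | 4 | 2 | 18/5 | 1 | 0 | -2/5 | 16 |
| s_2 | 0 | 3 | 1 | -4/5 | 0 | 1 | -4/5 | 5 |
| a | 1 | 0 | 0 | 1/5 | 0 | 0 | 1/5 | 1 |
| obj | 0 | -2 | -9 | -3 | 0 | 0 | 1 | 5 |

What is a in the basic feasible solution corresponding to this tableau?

1

a is basic (row 3); its value is the RHS of that row, 1.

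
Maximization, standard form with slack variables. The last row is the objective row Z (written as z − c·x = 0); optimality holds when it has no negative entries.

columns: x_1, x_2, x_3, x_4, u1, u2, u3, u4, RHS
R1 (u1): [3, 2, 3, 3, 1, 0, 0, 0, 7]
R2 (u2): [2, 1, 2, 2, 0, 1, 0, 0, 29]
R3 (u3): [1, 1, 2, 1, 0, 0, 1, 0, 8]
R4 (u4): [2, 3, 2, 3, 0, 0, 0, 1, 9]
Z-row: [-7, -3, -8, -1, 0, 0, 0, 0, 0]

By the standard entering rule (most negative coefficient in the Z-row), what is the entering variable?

Negative Z-row entries: x_1: -7, x_2: -3, x_3: -8, x_4: -1.
The most negative is -8 in column x_3, so x_3 enters.

x_3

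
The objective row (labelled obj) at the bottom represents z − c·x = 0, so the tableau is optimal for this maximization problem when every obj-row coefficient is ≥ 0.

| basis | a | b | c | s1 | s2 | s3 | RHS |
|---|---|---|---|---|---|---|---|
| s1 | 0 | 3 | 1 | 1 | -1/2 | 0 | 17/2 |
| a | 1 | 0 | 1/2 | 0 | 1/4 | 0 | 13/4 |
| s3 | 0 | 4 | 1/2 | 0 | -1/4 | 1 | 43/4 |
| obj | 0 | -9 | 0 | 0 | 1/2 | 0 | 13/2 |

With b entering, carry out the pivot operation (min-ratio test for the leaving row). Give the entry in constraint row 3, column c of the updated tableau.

1/8

Ratio test on column b — row 1: (17/2)/3 = 17/6; row 2: entry 0 ≤ 0; row 3: (43/4)/4 = 43/16. Minimum is 43/16 at row 3 (s3 leaves); pivot element 4.
Divide row 3 by 4; eliminate column b from the other rows.
In the new row 3, the c entry is the old entry divided by the pivot: (1/2)/4 = 1/8.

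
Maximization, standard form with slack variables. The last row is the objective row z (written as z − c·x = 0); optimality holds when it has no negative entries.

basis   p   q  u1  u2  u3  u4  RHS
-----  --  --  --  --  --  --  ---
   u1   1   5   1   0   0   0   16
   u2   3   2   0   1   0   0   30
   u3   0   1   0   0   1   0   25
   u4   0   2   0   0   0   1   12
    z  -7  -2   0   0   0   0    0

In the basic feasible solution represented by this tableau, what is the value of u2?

u2 is basic (row 2); its value is the RHS of that row, 30.

30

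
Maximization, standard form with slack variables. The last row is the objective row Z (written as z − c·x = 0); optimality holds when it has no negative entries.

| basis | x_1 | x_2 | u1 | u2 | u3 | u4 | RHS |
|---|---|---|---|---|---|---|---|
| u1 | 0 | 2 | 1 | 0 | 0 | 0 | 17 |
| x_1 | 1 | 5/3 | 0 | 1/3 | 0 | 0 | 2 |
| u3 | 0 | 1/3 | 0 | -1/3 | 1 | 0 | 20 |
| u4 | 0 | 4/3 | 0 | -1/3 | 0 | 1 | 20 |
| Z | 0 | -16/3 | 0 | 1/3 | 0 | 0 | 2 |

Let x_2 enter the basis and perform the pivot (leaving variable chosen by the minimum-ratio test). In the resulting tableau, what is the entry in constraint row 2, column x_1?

Ratio test on column x_2 — row 1: 17/2 = 17/2; row 2: 2/(5/3) = 6/5; row 3: 20/(1/3) = 60; row 4: 20/(4/3) = 15. Minimum is 6/5 at row 2 (x_1 leaves); pivot element 5/3.
Divide row 2 by 5/3; eliminate column x_2 from the other rows.
In the new row 2, the x_1 entry is the old entry divided by the pivot: 1/(5/3) = 3/5.

3/5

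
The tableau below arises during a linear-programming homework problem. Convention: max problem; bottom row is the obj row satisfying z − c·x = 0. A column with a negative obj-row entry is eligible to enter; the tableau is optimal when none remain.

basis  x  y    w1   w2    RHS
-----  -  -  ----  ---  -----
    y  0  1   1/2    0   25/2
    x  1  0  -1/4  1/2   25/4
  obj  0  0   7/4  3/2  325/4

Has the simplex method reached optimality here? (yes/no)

yes

Every obj-row coefficient is ≥ 0, so the tableau is optimal.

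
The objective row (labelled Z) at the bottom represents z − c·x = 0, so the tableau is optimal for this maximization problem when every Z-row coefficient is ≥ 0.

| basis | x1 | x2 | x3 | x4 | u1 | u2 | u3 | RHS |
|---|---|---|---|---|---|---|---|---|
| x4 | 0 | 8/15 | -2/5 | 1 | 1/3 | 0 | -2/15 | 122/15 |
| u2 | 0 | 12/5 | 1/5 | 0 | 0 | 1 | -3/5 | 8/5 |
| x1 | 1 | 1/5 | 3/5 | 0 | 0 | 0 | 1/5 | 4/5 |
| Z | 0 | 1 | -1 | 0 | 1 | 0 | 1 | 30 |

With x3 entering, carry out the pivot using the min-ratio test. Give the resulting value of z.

Ratio test on column x3 — row 1: entry -2/5 ≤ 0; row 2: (8/5)/(1/5) = 8; row 3: (4/5)/(3/5) = 4/3. Minimum is 4/3 at row 3 (x1 leaves); pivot element 3/5.
Pivot on row 3; the Z-row RHS becomes 30 − (-1)·(4/3) = 94/3.

94/3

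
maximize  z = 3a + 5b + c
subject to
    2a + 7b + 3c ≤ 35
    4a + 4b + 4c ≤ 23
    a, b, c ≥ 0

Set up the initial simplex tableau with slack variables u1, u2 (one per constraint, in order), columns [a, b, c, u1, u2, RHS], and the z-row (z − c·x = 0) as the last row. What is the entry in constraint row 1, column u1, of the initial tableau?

Slack u1 belongs to constraint 1; its column is the unit vector e_1, so the entry in row 1 is 1.

1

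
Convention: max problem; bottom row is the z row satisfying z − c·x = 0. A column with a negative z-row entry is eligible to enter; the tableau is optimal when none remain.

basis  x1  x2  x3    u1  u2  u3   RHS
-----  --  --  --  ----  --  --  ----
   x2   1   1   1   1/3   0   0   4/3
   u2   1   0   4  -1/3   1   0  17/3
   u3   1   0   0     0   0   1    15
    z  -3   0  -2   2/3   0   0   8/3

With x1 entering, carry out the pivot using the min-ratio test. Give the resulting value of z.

Ratio test on column x1 — row 1: (4/3)/1 = 4/3; row 2: (17/3)/1 = 17/3; row 3: 15/1 = 15. Minimum is 4/3 at row 1 (x2 leaves); pivot element 1.
Pivot on row 1; the z-row RHS becomes 8/3 − (-3)·(4/3) = 20/3.

20/3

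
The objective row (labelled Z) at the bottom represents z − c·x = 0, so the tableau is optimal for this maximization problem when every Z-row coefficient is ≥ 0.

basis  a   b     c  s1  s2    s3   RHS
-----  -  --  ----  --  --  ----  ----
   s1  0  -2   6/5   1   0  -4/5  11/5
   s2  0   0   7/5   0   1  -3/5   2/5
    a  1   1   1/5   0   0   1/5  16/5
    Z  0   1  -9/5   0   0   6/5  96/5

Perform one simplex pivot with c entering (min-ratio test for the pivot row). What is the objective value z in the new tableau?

Ratio test on column c — row 1: (11/5)/(6/5) = 11/6; row 2: (2/5)/(7/5) = 2/7; row 3: (16/5)/(1/5) = 16. Minimum is 2/7 at row 2 (s2 leaves); pivot element 7/5.
Pivot on row 2; the Z-row RHS becomes 96/5 − (-9/5)·(2/7) = 138/7.

138/7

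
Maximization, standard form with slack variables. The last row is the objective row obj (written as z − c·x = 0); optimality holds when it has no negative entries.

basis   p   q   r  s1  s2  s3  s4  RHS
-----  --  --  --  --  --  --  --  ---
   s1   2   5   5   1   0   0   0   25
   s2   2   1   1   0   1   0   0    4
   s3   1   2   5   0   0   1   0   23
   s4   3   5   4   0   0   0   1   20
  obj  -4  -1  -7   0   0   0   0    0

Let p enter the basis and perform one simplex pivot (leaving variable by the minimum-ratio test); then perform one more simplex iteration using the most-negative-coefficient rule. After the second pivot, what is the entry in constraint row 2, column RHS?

Ratio test on column p — row 1: 25/2 = 25/2; row 2: 4/2 = 2; row 3: 23/1 = 23; row 4: 20/3 = 20/3. Minimum is 2 at row 2 (s2 leaves); pivot element 2.
Divide row 2 by 2; eliminate column p from the other rows.
Second iteration: most negative obj-row entry is -5 in column r, so r enters.
Ratio test on column r — row 1: 21/4 = 21/4; row 2: 2/(1/2) = 4; row 3: 21/(9/2) = 14/3; row 4: 14/(5/2) = 28/5. Minimum is 4 at row 2 (p leaves); pivot element 1/2.
Divide row 2 by 1/2; eliminate column r from the other rows.
After both pivots, the entry at constraint row 2, column RHS is 4.

4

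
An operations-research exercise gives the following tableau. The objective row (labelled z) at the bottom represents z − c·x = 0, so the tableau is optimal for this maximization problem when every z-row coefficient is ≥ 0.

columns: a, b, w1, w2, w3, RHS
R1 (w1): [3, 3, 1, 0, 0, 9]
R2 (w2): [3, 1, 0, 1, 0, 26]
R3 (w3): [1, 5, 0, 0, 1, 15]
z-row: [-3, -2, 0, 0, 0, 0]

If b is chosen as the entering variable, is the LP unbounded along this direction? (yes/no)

no

Column b has positive entries in row(s) 1, 2, 3, so the ratio test bounds it — not unbounded.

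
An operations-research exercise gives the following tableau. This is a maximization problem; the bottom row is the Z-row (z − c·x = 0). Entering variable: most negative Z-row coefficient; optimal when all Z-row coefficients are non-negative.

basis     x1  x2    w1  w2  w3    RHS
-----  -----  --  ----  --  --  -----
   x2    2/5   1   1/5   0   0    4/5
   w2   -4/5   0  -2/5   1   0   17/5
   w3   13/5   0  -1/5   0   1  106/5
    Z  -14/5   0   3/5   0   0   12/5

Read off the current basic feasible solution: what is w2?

17/5

w2 is basic (row 2); its value is the RHS of that row, 17/5.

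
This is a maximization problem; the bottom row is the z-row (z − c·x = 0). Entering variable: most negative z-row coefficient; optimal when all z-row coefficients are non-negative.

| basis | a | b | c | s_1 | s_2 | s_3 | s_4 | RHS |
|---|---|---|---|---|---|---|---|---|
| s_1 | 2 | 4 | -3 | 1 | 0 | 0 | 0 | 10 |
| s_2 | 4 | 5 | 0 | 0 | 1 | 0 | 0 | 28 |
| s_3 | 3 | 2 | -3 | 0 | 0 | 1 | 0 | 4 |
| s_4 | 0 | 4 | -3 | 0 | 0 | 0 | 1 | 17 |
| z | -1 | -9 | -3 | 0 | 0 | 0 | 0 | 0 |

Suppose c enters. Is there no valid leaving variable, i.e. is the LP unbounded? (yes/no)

Every constraint-row entry in column c is ≤ 0, so increasing c is unbounded.

yes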